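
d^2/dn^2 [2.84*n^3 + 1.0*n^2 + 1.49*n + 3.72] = 17.04*n + 2.0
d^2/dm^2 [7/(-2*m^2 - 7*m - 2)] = 14*(4*m^2 + 14*m - (4*m + 7)^2 + 4)/(2*m^2 + 7*m + 2)^3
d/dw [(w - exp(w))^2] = 2*(1 - exp(w))*(w - exp(w))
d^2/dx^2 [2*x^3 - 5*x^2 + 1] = 12*x - 10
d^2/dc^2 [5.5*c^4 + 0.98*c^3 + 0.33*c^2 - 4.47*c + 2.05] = 66.0*c^2 + 5.88*c + 0.66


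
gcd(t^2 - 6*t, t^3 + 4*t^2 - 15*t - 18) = 1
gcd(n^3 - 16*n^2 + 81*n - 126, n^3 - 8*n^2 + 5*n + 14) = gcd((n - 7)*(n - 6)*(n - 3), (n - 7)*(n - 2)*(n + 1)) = n - 7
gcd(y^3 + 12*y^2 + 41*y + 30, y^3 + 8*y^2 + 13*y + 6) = y^2 + 7*y + 6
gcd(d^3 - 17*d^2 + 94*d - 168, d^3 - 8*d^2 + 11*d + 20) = d - 4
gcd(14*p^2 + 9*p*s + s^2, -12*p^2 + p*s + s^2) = 1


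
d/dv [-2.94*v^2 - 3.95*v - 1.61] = -5.88*v - 3.95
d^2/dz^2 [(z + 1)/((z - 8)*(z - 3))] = 2*(z^3 + 3*z^2 - 105*z + 361)/(z^6 - 33*z^5 + 435*z^4 - 2915*z^3 + 10440*z^2 - 19008*z + 13824)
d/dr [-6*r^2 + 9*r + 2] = 9 - 12*r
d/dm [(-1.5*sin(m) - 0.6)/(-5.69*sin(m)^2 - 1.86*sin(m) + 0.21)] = (-6.828*sin(m) + 4.2675*cos(2*m) - 5.6985)*cos(m)/(5.69*sin(m)^2 + 1.86*sin(m) - 0.21)^2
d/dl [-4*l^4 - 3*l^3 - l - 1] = -16*l^3 - 9*l^2 - 1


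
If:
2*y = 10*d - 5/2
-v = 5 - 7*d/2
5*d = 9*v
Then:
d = 90/53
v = 50/53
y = 1535/212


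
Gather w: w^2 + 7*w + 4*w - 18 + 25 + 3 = w^2 + 11*w + 10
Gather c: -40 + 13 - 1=-28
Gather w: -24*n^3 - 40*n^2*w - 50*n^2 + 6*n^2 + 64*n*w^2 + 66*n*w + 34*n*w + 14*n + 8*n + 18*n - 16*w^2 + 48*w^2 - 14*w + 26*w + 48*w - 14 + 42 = -24*n^3 - 44*n^2 + 40*n + w^2*(64*n + 32) + w*(-40*n^2 + 100*n + 60) + 28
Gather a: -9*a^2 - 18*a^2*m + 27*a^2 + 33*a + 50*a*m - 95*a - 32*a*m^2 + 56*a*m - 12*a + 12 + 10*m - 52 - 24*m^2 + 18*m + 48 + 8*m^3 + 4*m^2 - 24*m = a^2*(18 - 18*m) + a*(-32*m^2 + 106*m - 74) + 8*m^3 - 20*m^2 + 4*m + 8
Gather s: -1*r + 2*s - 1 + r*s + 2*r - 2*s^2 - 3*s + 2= r - 2*s^2 + s*(r - 1) + 1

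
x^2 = x^2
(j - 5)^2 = j^2 - 10*j + 25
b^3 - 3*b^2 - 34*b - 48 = (b - 8)*(b + 2)*(b + 3)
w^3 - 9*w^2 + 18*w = w*(w - 6)*(w - 3)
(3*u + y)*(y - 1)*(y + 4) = 3*u*y^2 + 9*u*y - 12*u + y^3 + 3*y^2 - 4*y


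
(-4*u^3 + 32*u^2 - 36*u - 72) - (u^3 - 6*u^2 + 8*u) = -5*u^3 + 38*u^2 - 44*u - 72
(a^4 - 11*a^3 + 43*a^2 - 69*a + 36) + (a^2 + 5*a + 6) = a^4 - 11*a^3 + 44*a^2 - 64*a + 42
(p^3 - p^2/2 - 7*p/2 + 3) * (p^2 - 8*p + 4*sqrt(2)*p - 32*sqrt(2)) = p^5 - 17*p^4/2 + 4*sqrt(2)*p^4 - 34*sqrt(2)*p^3 + p^3/2 + 2*sqrt(2)*p^2 + 31*p^2 - 24*p + 124*sqrt(2)*p - 96*sqrt(2)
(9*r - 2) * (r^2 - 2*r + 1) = 9*r^3 - 20*r^2 + 13*r - 2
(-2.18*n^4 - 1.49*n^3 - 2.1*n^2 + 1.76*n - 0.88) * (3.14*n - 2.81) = -6.8452*n^5 + 1.4472*n^4 - 2.4071*n^3 + 11.4274*n^2 - 7.7088*n + 2.4728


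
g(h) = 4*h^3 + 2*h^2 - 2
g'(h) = 12*h^2 + 4*h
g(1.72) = 24.27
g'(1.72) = 42.38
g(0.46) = -1.19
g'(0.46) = 4.38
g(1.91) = 33.17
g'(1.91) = 51.42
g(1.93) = 34.21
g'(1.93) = 52.42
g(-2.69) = -65.39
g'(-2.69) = 76.07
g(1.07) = 5.19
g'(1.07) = 18.02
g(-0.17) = -1.96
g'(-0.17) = -0.33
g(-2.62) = -60.21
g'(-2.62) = 71.89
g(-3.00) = -92.00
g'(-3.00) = 96.00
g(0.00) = -2.00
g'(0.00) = 0.00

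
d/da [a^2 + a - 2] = 2*a + 1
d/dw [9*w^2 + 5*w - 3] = 18*w + 5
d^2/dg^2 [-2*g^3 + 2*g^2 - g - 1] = 4 - 12*g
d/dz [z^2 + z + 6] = 2*z + 1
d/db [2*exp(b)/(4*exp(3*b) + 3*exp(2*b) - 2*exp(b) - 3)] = (-16*exp(3*b) - 6*exp(2*b) - 6)*exp(b)/(16*exp(6*b) + 24*exp(5*b) - 7*exp(4*b) - 36*exp(3*b) - 14*exp(2*b) + 12*exp(b) + 9)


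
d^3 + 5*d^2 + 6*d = d*(d + 2)*(d + 3)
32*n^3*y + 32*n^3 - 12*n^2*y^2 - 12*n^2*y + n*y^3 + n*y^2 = (-8*n + y)*(-4*n + y)*(n*y + n)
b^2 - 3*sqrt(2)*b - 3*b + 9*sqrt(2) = (b - 3)*(b - 3*sqrt(2))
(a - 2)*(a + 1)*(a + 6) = a^3 + 5*a^2 - 8*a - 12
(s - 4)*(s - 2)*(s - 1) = s^3 - 7*s^2 + 14*s - 8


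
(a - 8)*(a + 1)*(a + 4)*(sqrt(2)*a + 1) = sqrt(2)*a^4 - 3*sqrt(2)*a^3 + a^3 - 36*sqrt(2)*a^2 - 3*a^2 - 32*sqrt(2)*a - 36*a - 32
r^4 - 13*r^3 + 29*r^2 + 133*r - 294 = (r - 7)^2*(r - 2)*(r + 3)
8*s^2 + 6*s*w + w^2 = (2*s + w)*(4*s + w)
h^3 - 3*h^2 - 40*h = h*(h - 8)*(h + 5)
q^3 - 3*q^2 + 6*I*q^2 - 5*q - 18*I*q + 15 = (q - 3)*(q + I)*(q + 5*I)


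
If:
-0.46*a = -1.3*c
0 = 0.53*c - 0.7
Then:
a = 3.73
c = 1.32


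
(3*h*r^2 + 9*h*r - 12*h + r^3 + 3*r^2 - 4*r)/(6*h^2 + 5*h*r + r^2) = (r^2 + 3*r - 4)/(2*h + r)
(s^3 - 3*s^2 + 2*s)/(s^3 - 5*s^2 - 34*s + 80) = s*(s - 1)/(s^2 - 3*s - 40)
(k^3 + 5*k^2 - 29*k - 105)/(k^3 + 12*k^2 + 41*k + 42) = (k - 5)/(k + 2)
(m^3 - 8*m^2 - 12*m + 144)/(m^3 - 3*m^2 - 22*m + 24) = (m - 6)/(m - 1)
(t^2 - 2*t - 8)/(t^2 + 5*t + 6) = (t - 4)/(t + 3)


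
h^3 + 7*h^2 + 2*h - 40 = (h - 2)*(h + 4)*(h + 5)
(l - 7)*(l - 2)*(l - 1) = l^3 - 10*l^2 + 23*l - 14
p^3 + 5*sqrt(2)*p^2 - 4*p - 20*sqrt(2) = (p - 2)*(p + 2)*(p + 5*sqrt(2))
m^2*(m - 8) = m^3 - 8*m^2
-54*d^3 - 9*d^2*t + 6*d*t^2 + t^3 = (-3*d + t)*(3*d + t)*(6*d + t)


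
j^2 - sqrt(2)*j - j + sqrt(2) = (j - 1)*(j - sqrt(2))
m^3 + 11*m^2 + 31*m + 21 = (m + 1)*(m + 3)*(m + 7)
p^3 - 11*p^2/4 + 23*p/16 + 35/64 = (p - 7/4)*(p - 5/4)*(p + 1/4)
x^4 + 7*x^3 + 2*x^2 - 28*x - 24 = (x - 2)*(x + 1)*(x + 2)*(x + 6)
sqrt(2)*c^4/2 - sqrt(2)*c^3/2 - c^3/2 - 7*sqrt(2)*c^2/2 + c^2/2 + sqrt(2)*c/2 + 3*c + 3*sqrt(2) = (c - 3)*(c + 2)*(c - sqrt(2))*(sqrt(2)*c/2 + 1/2)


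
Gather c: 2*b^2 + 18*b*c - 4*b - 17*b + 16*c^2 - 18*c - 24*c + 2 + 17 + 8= 2*b^2 - 21*b + 16*c^2 + c*(18*b - 42) + 27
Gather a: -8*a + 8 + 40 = 48 - 8*a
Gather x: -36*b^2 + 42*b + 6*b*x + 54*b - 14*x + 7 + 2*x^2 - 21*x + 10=-36*b^2 + 96*b + 2*x^2 + x*(6*b - 35) + 17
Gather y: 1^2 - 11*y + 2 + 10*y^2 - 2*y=10*y^2 - 13*y + 3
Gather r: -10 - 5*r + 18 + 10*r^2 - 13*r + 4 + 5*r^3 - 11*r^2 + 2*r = 5*r^3 - r^2 - 16*r + 12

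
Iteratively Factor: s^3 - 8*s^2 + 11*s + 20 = (s - 4)*(s^2 - 4*s - 5) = (s - 4)*(s + 1)*(s - 5)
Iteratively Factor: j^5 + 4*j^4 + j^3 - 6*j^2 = (j + 2)*(j^4 + 2*j^3 - 3*j^2) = (j + 2)*(j + 3)*(j^3 - j^2) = (j - 1)*(j + 2)*(j + 3)*(j^2) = j*(j - 1)*(j + 2)*(j + 3)*(j)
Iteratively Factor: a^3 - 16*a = (a + 4)*(a^2 - 4*a) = a*(a + 4)*(a - 4)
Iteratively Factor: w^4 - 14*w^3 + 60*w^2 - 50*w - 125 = (w - 5)*(w^3 - 9*w^2 + 15*w + 25) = (w - 5)^2*(w^2 - 4*w - 5) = (w - 5)^3*(w + 1)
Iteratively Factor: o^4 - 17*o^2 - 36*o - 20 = (o + 2)*(o^3 - 2*o^2 - 13*o - 10) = (o + 1)*(o + 2)*(o^2 - 3*o - 10) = (o + 1)*(o + 2)^2*(o - 5)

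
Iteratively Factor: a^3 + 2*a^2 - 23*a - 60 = (a + 3)*(a^2 - a - 20) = (a + 3)*(a + 4)*(a - 5)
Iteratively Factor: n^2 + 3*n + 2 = (n + 1)*(n + 2)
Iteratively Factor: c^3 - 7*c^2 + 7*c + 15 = (c - 5)*(c^2 - 2*c - 3) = (c - 5)*(c + 1)*(c - 3)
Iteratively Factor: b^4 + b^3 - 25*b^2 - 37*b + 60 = (b + 4)*(b^3 - 3*b^2 - 13*b + 15) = (b + 3)*(b + 4)*(b^2 - 6*b + 5) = (b - 1)*(b + 3)*(b + 4)*(b - 5)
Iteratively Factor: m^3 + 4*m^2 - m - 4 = (m + 4)*(m^2 - 1) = (m - 1)*(m + 4)*(m + 1)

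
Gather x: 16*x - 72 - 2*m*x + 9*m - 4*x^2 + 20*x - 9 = 9*m - 4*x^2 + x*(36 - 2*m) - 81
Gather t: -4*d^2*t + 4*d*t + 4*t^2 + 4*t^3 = 4*t^3 + 4*t^2 + t*(-4*d^2 + 4*d)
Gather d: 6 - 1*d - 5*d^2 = -5*d^2 - d + 6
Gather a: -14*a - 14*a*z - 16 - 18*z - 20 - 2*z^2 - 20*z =a*(-14*z - 14) - 2*z^2 - 38*z - 36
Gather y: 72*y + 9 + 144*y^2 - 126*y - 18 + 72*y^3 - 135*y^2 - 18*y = 72*y^3 + 9*y^2 - 72*y - 9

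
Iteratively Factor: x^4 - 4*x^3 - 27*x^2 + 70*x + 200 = (x - 5)*(x^3 + x^2 - 22*x - 40) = (x - 5)*(x + 4)*(x^2 - 3*x - 10) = (x - 5)*(x + 2)*(x + 4)*(x - 5)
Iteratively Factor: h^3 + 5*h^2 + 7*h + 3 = (h + 1)*(h^2 + 4*h + 3) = (h + 1)*(h + 3)*(h + 1)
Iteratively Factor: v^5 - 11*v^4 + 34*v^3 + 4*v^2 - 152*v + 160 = (v - 5)*(v^4 - 6*v^3 + 4*v^2 + 24*v - 32) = (v - 5)*(v - 4)*(v^3 - 2*v^2 - 4*v + 8) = (v - 5)*(v - 4)*(v - 2)*(v^2 - 4) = (v - 5)*(v - 4)*(v - 2)*(v + 2)*(v - 2)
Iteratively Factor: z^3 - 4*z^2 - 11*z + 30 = (z + 3)*(z^2 - 7*z + 10) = (z - 5)*(z + 3)*(z - 2)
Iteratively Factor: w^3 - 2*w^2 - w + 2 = (w - 2)*(w^2 - 1) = (w - 2)*(w - 1)*(w + 1)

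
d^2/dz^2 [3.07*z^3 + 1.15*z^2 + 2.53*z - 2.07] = 18.42*z + 2.3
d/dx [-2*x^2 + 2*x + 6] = 2 - 4*x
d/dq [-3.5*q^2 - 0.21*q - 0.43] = -7.0*q - 0.21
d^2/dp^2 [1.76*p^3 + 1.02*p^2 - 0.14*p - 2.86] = 10.56*p + 2.04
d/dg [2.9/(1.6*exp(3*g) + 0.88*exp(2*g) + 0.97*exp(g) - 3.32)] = (-13.92*exp(2*g) - 5.104*exp(g) - 2.813)*exp(g)/(1.6*exp(3*g) + 0.88*exp(2*g) + 0.97*exp(g) - 3.32)^2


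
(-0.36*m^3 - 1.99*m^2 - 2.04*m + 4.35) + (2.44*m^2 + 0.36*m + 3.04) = -0.36*m^3 + 0.45*m^2 - 1.68*m + 7.39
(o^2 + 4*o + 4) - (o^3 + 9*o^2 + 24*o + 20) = -o^3 - 8*o^2 - 20*o - 16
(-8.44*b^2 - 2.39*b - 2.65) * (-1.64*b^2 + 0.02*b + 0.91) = 13.8416*b^4 + 3.7508*b^3 - 3.3822*b^2 - 2.2279*b - 2.4115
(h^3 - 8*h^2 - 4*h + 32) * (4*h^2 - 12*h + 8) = 4*h^5 - 44*h^4 + 88*h^3 + 112*h^2 - 416*h + 256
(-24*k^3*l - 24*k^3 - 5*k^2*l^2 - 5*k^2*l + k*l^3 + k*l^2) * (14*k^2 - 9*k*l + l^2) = -336*k^5*l - 336*k^5 + 146*k^4*l^2 + 146*k^4*l + 35*k^3*l^3 + 35*k^3*l^2 - 14*k^2*l^4 - 14*k^2*l^3 + k*l^5 + k*l^4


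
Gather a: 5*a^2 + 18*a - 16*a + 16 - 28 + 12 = 5*a^2 + 2*a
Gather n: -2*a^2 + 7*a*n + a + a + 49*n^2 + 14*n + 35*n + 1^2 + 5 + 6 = -2*a^2 + 2*a + 49*n^2 + n*(7*a + 49) + 12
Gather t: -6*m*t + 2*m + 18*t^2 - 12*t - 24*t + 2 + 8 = 2*m + 18*t^2 + t*(-6*m - 36) + 10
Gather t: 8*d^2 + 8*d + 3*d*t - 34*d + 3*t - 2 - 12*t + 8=8*d^2 - 26*d + t*(3*d - 9) + 6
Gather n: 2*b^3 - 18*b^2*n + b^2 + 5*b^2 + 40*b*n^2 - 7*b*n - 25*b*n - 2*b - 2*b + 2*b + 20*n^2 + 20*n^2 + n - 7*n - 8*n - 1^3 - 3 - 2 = 2*b^3 + 6*b^2 - 2*b + n^2*(40*b + 40) + n*(-18*b^2 - 32*b - 14) - 6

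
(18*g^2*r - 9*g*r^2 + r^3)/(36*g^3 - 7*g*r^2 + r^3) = r/(2*g + r)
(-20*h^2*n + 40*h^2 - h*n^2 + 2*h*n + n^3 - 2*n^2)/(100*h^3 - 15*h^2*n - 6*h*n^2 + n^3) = (2 - n)/(5*h - n)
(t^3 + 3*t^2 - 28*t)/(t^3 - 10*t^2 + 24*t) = (t + 7)/(t - 6)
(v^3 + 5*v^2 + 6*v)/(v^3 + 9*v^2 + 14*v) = (v + 3)/(v + 7)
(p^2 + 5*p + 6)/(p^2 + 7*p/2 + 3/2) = 2*(p + 2)/(2*p + 1)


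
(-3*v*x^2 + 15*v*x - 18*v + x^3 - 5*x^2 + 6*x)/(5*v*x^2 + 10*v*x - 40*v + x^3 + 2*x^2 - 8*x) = (-3*v*x + 9*v + x^2 - 3*x)/(5*v*x + 20*v + x^2 + 4*x)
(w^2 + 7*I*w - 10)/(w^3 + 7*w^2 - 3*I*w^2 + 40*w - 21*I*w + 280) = (w + 2*I)/(w^2 + w*(7 - 8*I) - 56*I)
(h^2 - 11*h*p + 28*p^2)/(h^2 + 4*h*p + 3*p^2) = (h^2 - 11*h*p + 28*p^2)/(h^2 + 4*h*p + 3*p^2)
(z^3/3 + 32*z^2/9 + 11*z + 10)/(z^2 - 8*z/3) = (z^3 + 32*z^2/3 + 33*z + 30)/(z*(3*z - 8))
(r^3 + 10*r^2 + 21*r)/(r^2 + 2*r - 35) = r*(r + 3)/(r - 5)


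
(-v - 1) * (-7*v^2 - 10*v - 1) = 7*v^3 + 17*v^2 + 11*v + 1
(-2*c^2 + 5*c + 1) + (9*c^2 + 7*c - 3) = 7*c^2 + 12*c - 2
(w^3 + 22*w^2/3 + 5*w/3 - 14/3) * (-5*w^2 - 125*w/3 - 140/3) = -5*w^5 - 235*w^4/3 - 3245*w^3/9 - 1165*w^2/3 + 350*w/3 + 1960/9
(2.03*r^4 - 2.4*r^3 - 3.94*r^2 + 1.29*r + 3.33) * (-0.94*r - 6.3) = -1.9082*r^5 - 10.533*r^4 + 18.8236*r^3 + 23.6094*r^2 - 11.2572*r - 20.979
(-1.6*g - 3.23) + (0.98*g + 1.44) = -0.62*g - 1.79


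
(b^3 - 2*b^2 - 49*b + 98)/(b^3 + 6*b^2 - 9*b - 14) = (b - 7)/(b + 1)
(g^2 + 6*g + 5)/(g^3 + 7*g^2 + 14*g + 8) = (g + 5)/(g^2 + 6*g + 8)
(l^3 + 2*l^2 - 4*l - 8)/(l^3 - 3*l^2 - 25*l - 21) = (-l^3 - 2*l^2 + 4*l + 8)/(-l^3 + 3*l^2 + 25*l + 21)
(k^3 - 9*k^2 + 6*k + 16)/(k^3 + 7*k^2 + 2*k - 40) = (k^2 - 7*k - 8)/(k^2 + 9*k + 20)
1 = 1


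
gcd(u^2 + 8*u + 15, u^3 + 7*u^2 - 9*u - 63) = u + 3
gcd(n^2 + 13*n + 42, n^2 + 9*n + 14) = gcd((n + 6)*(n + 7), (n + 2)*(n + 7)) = n + 7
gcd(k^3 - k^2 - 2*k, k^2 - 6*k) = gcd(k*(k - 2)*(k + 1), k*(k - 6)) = k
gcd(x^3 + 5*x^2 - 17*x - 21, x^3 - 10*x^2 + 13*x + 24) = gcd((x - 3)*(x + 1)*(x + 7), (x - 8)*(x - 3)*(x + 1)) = x^2 - 2*x - 3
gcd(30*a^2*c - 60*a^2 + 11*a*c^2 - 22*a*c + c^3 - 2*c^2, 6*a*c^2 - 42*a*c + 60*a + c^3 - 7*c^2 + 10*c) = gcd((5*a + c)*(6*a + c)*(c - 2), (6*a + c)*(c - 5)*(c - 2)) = 6*a*c - 12*a + c^2 - 2*c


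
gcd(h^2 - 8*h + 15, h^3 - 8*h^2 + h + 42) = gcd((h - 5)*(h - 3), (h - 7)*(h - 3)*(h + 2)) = h - 3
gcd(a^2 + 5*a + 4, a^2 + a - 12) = a + 4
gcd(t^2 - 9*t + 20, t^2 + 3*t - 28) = t - 4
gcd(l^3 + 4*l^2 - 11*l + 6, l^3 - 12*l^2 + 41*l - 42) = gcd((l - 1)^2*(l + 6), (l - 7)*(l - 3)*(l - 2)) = 1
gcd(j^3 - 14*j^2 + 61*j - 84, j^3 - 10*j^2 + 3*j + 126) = j - 7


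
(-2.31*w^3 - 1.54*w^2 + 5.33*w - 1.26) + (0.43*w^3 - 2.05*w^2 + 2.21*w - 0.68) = -1.88*w^3 - 3.59*w^2 + 7.54*w - 1.94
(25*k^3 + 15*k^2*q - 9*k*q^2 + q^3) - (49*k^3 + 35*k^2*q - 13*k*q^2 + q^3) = -24*k^3 - 20*k^2*q + 4*k*q^2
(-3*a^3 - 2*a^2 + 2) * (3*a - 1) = -9*a^4 - 3*a^3 + 2*a^2 + 6*a - 2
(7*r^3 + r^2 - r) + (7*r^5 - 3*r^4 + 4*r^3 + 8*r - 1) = 7*r^5 - 3*r^4 + 11*r^3 + r^2 + 7*r - 1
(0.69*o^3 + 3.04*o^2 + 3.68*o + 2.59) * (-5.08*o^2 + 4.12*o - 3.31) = -3.5052*o^5 - 12.6004*o^4 - 8.4535*o^3 - 8.058*o^2 - 1.51*o - 8.5729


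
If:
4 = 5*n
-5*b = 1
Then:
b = -1/5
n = 4/5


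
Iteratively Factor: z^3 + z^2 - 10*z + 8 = (z - 1)*(z^2 + 2*z - 8) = (z - 1)*(z + 4)*(z - 2)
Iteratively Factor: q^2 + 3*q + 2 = (q + 1)*(q + 2)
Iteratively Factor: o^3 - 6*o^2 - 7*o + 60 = (o - 5)*(o^2 - o - 12) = (o - 5)*(o + 3)*(o - 4)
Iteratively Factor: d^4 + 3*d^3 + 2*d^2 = (d + 2)*(d^3 + d^2) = d*(d + 2)*(d^2 + d) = d*(d + 1)*(d + 2)*(d)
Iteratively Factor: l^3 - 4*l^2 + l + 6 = (l - 2)*(l^2 - 2*l - 3) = (l - 3)*(l - 2)*(l + 1)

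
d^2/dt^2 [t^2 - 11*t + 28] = 2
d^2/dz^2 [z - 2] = 0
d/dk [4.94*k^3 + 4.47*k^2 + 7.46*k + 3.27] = 14.82*k^2 + 8.94*k + 7.46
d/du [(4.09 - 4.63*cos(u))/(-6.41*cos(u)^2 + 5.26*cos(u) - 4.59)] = (29.6783*cos(u)^2 - 52.4338*cos(u) + 0.261699999999998)*sin(u)/(41.0881*cos(u)^4 - 67.4332*cos(u)^3 + 86.5114*cos(u)^2 - 48.2868*cos(u) + 21.0681)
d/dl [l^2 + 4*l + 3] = 2*l + 4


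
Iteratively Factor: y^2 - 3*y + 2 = (y - 1)*(y - 2)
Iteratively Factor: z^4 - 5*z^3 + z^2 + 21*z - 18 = (z - 3)*(z^3 - 2*z^2 - 5*z + 6) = (z - 3)^2*(z^2 + z - 2) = (z - 3)^2*(z - 1)*(z + 2)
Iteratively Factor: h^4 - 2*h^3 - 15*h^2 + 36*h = (h + 4)*(h^3 - 6*h^2 + 9*h) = (h - 3)*(h + 4)*(h^2 - 3*h) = (h - 3)^2*(h + 4)*(h)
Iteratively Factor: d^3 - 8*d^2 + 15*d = (d)*(d^2 - 8*d + 15) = d*(d - 3)*(d - 5)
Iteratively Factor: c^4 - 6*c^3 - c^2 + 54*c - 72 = (c - 4)*(c^3 - 2*c^2 - 9*c + 18) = (c - 4)*(c + 3)*(c^2 - 5*c + 6) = (c - 4)*(c - 3)*(c + 3)*(c - 2)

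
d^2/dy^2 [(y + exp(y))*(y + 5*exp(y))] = 6*y*exp(y) + 20*exp(2*y) + 12*exp(y) + 2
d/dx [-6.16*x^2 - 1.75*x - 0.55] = -12.32*x - 1.75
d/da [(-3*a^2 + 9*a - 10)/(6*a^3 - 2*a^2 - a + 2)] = (18*a^4 - 108*a^3 + 201*a^2 - 52*a + 8)/(36*a^6 - 24*a^5 - 8*a^4 + 28*a^3 - 7*a^2 - 4*a + 4)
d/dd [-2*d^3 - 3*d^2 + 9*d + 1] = -6*d^2 - 6*d + 9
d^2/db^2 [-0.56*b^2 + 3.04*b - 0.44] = -1.12000000000000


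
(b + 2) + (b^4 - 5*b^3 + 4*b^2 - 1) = b^4 - 5*b^3 + 4*b^2 + b + 1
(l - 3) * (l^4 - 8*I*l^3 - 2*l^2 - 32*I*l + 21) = l^5 - 3*l^4 - 8*I*l^4 - 2*l^3 + 24*I*l^3 + 6*l^2 - 32*I*l^2 + 21*l + 96*I*l - 63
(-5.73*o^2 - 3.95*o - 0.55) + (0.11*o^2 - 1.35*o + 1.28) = -5.62*o^2 - 5.3*o + 0.73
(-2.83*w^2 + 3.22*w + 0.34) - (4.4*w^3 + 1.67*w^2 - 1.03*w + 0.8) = -4.4*w^3 - 4.5*w^2 + 4.25*w - 0.46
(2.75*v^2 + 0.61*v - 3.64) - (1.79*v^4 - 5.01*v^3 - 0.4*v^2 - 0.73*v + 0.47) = -1.79*v^4 + 5.01*v^3 + 3.15*v^2 + 1.34*v - 4.11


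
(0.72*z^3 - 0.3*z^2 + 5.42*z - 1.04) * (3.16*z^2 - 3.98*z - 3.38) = 2.2752*z^5 - 3.8136*z^4 + 15.8876*z^3 - 23.844*z^2 - 14.1804*z + 3.5152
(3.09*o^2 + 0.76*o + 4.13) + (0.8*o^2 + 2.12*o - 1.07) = 3.89*o^2 + 2.88*o + 3.06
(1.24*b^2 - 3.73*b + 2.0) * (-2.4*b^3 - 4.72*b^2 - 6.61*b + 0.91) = -2.976*b^5 + 3.0992*b^4 + 4.6092*b^3 + 16.3437*b^2 - 16.6143*b + 1.82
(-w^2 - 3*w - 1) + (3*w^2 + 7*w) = 2*w^2 + 4*w - 1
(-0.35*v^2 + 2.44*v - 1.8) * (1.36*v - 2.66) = -0.476*v^3 + 4.2494*v^2 - 8.9384*v + 4.788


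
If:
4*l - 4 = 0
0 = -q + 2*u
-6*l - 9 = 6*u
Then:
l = 1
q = -5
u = -5/2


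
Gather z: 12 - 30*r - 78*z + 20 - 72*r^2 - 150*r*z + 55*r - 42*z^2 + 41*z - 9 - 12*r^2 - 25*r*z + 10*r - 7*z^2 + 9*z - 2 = -84*r^2 + 35*r - 49*z^2 + z*(-175*r - 28) + 21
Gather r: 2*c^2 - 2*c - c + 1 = 2*c^2 - 3*c + 1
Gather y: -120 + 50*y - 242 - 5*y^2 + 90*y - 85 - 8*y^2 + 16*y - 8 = -13*y^2 + 156*y - 455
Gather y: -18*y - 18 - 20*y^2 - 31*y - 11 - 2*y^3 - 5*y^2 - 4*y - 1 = -2*y^3 - 25*y^2 - 53*y - 30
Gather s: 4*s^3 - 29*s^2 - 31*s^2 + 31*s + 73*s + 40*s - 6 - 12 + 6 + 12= 4*s^3 - 60*s^2 + 144*s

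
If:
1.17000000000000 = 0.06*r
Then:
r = 19.50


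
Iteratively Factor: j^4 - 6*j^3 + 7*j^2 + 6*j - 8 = (j - 1)*(j^3 - 5*j^2 + 2*j + 8) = (j - 4)*(j - 1)*(j^2 - j - 2) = (j - 4)*(j - 1)*(j + 1)*(j - 2)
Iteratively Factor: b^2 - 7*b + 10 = (b - 5)*(b - 2)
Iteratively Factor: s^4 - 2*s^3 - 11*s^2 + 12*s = (s - 1)*(s^3 - s^2 - 12*s) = (s - 4)*(s - 1)*(s^2 + 3*s) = s*(s - 4)*(s - 1)*(s + 3)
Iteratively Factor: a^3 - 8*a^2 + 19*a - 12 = (a - 4)*(a^2 - 4*a + 3) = (a - 4)*(a - 1)*(a - 3)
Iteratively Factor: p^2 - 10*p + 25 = (p - 5)*(p - 5)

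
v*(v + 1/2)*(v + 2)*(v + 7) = v^4 + 19*v^3/2 + 37*v^2/2 + 7*v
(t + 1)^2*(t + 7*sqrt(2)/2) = t^3 + 2*t^2 + 7*sqrt(2)*t^2/2 + t + 7*sqrt(2)*t + 7*sqrt(2)/2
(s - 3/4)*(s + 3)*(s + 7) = s^3 + 37*s^2/4 + 27*s/2 - 63/4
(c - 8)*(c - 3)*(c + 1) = c^3 - 10*c^2 + 13*c + 24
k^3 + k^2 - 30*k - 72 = (k - 6)*(k + 3)*(k + 4)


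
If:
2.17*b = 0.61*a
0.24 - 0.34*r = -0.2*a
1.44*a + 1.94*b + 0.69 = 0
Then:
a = -0.35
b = -0.10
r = 0.50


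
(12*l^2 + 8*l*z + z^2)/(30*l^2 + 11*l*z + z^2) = (2*l + z)/(5*l + z)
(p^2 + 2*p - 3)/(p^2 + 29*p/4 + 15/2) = 4*(p^2 + 2*p - 3)/(4*p^2 + 29*p + 30)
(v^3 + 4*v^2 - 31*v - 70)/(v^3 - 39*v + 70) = (v + 2)/(v - 2)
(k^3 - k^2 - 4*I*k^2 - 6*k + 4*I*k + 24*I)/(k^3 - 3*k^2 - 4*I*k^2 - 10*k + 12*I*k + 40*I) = (k - 3)/(k - 5)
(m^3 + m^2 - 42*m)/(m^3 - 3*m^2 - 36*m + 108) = m*(m + 7)/(m^2 + 3*m - 18)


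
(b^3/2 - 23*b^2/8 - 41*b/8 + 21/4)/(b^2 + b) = (4*b^3 - 23*b^2 - 41*b + 42)/(8*b*(b + 1))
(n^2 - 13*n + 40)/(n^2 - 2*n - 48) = (n - 5)/(n + 6)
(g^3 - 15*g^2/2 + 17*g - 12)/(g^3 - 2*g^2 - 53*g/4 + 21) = 2*(g - 2)/(2*g + 7)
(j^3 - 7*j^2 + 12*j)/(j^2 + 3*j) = (j^2 - 7*j + 12)/(j + 3)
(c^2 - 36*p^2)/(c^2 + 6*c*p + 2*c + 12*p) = (c - 6*p)/(c + 2)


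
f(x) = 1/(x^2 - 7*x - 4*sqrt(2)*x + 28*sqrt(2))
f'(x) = (-2*x + 4*sqrt(2) + 7)/(x^2 - 7*x - 4*sqrt(2)*x + 28*sqrt(2))^2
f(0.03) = 0.03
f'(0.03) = 0.01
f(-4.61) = 0.01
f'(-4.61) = 0.00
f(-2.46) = 0.01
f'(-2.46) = 0.00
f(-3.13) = 0.01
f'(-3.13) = 0.00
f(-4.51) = 0.01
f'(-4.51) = 0.00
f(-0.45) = 0.02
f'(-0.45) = 0.01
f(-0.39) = 0.02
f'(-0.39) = 0.01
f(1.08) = 0.04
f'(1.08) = 0.01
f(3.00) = 0.09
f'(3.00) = 0.06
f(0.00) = 0.03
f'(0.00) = 0.01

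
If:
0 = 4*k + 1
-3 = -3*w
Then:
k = -1/4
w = 1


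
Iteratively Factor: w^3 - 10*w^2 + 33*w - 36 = (w - 3)*(w^2 - 7*w + 12) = (w - 3)^2*(w - 4)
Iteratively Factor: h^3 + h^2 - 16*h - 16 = (h + 1)*(h^2 - 16) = (h + 1)*(h + 4)*(h - 4)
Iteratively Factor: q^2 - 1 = (q - 1)*(q + 1)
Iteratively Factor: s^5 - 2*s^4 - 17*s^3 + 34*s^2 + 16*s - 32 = (s + 4)*(s^4 - 6*s^3 + 7*s^2 + 6*s - 8) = (s + 1)*(s + 4)*(s^3 - 7*s^2 + 14*s - 8) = (s - 1)*(s + 1)*(s + 4)*(s^2 - 6*s + 8) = (s - 4)*(s - 1)*(s + 1)*(s + 4)*(s - 2)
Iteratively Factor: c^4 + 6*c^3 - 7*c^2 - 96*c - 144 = (c + 3)*(c^3 + 3*c^2 - 16*c - 48) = (c + 3)*(c + 4)*(c^2 - c - 12) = (c + 3)^2*(c + 4)*(c - 4)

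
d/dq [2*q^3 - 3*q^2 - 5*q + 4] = 6*q^2 - 6*q - 5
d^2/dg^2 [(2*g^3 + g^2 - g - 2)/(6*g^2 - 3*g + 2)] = 8*(-6*g^3 - 72*g^2 + 42*g + 1)/(216*g^6 - 324*g^5 + 378*g^4 - 243*g^3 + 126*g^2 - 36*g + 8)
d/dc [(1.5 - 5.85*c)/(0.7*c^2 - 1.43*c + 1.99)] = (4.095*c^2 - 2.1*c - 9.4965)/(0.49*c^4 - 2.002*c^3 + 4.8309*c^2 - 5.6914*c + 3.9601)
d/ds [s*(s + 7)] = 2*s + 7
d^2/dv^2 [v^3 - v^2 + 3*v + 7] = 6*v - 2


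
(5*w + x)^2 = 25*w^2 + 10*w*x + x^2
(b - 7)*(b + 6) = b^2 - b - 42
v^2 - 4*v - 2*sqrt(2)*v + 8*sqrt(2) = (v - 4)*(v - 2*sqrt(2))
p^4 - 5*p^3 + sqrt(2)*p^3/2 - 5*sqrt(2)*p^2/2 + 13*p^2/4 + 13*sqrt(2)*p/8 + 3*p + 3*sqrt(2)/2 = (p - 4)*(p - 3/2)*(p + 1/2)*(p + sqrt(2)/2)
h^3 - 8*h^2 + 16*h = h*(h - 4)^2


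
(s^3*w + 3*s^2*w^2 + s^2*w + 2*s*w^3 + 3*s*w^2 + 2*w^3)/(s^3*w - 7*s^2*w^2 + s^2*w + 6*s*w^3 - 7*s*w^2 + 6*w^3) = (s^2 + 3*s*w + 2*w^2)/(s^2 - 7*s*w + 6*w^2)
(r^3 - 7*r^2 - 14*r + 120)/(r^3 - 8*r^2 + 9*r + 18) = (r^2 - r - 20)/(r^2 - 2*r - 3)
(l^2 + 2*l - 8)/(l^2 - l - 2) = (l + 4)/(l + 1)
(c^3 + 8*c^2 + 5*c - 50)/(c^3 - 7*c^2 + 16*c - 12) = (c^2 + 10*c + 25)/(c^2 - 5*c + 6)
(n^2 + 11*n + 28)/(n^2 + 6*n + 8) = (n + 7)/(n + 2)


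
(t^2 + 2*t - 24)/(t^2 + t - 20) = (t + 6)/(t + 5)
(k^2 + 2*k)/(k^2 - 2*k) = (k + 2)/(k - 2)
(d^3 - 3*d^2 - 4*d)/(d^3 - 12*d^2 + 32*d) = (d + 1)/(d - 8)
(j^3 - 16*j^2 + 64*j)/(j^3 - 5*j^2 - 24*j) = (j - 8)/(j + 3)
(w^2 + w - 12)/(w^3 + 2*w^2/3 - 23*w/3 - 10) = 3*(w + 4)/(3*w^2 + 11*w + 10)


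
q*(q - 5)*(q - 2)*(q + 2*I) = q^4 - 7*q^3 + 2*I*q^3 + 10*q^2 - 14*I*q^2 + 20*I*q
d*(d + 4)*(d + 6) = d^3 + 10*d^2 + 24*d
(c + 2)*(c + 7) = c^2 + 9*c + 14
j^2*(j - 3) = j^3 - 3*j^2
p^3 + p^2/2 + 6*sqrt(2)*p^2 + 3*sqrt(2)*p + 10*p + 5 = (p + 1/2)*(p + sqrt(2))*(p + 5*sqrt(2))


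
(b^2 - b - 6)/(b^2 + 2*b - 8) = (b^2 - b - 6)/(b^2 + 2*b - 8)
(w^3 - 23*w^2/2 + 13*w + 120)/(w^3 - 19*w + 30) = (w^3 - 23*w^2/2 + 13*w + 120)/(w^3 - 19*w + 30)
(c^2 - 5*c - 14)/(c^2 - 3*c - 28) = (c + 2)/(c + 4)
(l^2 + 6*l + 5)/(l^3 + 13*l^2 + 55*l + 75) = (l + 1)/(l^2 + 8*l + 15)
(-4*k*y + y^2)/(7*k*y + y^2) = (-4*k + y)/(7*k + y)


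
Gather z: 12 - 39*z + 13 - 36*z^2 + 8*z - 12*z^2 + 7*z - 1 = -48*z^2 - 24*z + 24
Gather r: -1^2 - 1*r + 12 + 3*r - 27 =2*r - 16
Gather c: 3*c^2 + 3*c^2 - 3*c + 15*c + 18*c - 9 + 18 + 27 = 6*c^2 + 30*c + 36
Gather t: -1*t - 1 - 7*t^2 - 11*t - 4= -7*t^2 - 12*t - 5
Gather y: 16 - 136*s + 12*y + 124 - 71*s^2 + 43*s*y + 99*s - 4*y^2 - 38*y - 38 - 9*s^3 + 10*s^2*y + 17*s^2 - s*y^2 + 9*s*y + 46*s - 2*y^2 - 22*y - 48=-9*s^3 - 54*s^2 + 9*s + y^2*(-s - 6) + y*(10*s^2 + 52*s - 48) + 54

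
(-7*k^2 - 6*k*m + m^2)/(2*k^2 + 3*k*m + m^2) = (-7*k + m)/(2*k + m)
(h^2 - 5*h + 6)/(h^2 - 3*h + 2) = (h - 3)/(h - 1)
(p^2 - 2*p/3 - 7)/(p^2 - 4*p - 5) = (-p^2 + 2*p/3 + 7)/(-p^2 + 4*p + 5)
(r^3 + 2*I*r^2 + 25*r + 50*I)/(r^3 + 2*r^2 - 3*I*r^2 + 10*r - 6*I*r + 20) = (r + 5*I)/(r + 2)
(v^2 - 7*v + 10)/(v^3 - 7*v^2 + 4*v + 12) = (v - 5)/(v^2 - 5*v - 6)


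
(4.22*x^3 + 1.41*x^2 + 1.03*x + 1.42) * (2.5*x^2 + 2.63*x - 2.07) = 10.55*x^5 + 14.6236*x^4 - 2.4521*x^3 + 3.3402*x^2 + 1.6025*x - 2.9394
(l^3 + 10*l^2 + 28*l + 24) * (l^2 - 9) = l^5 + 10*l^4 + 19*l^3 - 66*l^2 - 252*l - 216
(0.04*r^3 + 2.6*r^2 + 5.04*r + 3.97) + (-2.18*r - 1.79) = 0.04*r^3 + 2.6*r^2 + 2.86*r + 2.18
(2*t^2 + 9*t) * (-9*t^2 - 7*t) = -18*t^4 - 95*t^3 - 63*t^2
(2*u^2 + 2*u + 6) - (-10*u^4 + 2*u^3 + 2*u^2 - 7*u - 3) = 10*u^4 - 2*u^3 + 9*u + 9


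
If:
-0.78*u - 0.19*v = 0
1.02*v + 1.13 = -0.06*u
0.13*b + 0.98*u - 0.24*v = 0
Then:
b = -4.14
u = 0.27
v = -1.12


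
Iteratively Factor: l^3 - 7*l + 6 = (l - 2)*(l^2 + 2*l - 3) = (l - 2)*(l + 3)*(l - 1)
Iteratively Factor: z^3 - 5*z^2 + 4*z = (z - 1)*(z^2 - 4*z) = z*(z - 1)*(z - 4)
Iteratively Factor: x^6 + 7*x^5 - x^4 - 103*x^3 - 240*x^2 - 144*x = (x + 4)*(x^5 + 3*x^4 - 13*x^3 - 51*x^2 - 36*x) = (x + 1)*(x + 4)*(x^4 + 2*x^3 - 15*x^2 - 36*x) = x*(x + 1)*(x + 4)*(x^3 + 2*x^2 - 15*x - 36) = x*(x + 1)*(x + 3)*(x + 4)*(x^2 - x - 12) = x*(x + 1)*(x + 3)^2*(x + 4)*(x - 4)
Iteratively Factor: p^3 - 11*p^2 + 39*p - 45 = (p - 5)*(p^2 - 6*p + 9) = (p - 5)*(p - 3)*(p - 3)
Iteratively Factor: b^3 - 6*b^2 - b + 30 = (b + 2)*(b^2 - 8*b + 15) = (b - 5)*(b + 2)*(b - 3)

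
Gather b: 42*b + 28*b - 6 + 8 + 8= 70*b + 10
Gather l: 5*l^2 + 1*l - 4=5*l^2 + l - 4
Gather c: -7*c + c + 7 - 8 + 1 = -6*c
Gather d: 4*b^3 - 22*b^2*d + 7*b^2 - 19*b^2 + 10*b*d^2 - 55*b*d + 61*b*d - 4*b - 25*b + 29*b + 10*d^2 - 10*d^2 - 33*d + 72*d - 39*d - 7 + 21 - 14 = 4*b^3 - 12*b^2 + 10*b*d^2 + d*(-22*b^2 + 6*b)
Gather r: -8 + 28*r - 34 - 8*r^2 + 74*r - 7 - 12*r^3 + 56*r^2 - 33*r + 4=-12*r^3 + 48*r^2 + 69*r - 45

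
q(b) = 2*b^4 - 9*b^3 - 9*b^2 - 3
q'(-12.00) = -17496.00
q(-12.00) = 55725.00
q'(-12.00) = -17496.00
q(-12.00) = 55725.00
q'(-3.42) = -574.26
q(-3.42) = 525.36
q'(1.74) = -70.92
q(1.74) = -59.33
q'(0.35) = -9.26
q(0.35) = -4.46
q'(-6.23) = -2870.24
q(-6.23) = 4836.81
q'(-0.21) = 2.52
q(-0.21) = -3.31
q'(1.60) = -65.15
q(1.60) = -49.80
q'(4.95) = 219.63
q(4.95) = -114.36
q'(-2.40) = -222.91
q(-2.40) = 135.93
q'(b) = 8*b^3 - 27*b^2 - 18*b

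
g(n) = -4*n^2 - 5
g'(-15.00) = 120.00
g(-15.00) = -905.00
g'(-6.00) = 48.00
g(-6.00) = -149.00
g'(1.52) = -12.16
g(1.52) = -14.24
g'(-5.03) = 40.24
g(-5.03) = -106.20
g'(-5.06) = 40.48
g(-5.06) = -107.41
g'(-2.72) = 21.76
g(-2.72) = -34.59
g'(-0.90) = 7.20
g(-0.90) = -8.24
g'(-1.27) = 10.16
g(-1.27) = -11.45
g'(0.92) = -7.36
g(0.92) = -8.39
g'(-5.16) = 41.28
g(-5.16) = -111.50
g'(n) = -8*n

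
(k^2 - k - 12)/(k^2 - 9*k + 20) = (k + 3)/(k - 5)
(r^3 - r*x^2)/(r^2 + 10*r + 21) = r*(r^2 - x^2)/(r^2 + 10*r + 21)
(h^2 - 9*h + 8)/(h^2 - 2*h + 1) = (h - 8)/(h - 1)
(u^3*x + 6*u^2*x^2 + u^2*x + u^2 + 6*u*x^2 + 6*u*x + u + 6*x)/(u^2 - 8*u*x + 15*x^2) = (u^3*x + 6*u^2*x^2 + u^2*x + u^2 + 6*u*x^2 + 6*u*x + u + 6*x)/(u^2 - 8*u*x + 15*x^2)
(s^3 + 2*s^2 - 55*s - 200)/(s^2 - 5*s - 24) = (s^2 + 10*s + 25)/(s + 3)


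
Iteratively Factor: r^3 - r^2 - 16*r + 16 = (r - 4)*(r^2 + 3*r - 4) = (r - 4)*(r - 1)*(r + 4)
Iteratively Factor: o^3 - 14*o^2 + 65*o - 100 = (o - 5)*(o^2 - 9*o + 20) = (o - 5)*(o - 4)*(o - 5)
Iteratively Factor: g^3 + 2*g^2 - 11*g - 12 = (g + 4)*(g^2 - 2*g - 3) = (g - 3)*(g + 4)*(g + 1)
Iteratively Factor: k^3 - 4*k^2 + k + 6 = (k - 2)*(k^2 - 2*k - 3) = (k - 3)*(k - 2)*(k + 1)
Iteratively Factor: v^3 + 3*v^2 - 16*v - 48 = (v + 3)*(v^2 - 16) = (v - 4)*(v + 3)*(v + 4)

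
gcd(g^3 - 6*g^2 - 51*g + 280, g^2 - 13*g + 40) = g^2 - 13*g + 40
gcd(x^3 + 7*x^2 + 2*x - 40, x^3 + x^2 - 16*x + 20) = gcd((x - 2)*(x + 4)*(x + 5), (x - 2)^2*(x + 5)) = x^2 + 3*x - 10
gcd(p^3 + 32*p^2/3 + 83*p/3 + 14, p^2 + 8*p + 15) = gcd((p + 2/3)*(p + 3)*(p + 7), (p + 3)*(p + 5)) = p + 3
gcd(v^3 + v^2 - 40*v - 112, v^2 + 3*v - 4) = v + 4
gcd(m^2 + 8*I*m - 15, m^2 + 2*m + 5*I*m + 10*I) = m + 5*I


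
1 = 1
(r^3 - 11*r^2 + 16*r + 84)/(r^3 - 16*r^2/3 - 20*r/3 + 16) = 3*(r - 7)/(3*r - 4)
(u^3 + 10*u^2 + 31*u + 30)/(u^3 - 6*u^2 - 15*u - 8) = (u^3 + 10*u^2 + 31*u + 30)/(u^3 - 6*u^2 - 15*u - 8)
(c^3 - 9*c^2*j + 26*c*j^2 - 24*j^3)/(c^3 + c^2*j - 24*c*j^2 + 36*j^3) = (c - 4*j)/(c + 6*j)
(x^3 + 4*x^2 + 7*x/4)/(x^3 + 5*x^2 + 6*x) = (x^2 + 4*x + 7/4)/(x^2 + 5*x + 6)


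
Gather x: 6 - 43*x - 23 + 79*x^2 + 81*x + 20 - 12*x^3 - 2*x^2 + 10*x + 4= -12*x^3 + 77*x^2 + 48*x + 7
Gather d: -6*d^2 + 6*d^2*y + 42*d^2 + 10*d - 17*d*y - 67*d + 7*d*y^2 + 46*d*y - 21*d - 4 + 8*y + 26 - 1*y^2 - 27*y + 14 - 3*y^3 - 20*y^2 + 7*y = d^2*(6*y + 36) + d*(7*y^2 + 29*y - 78) - 3*y^3 - 21*y^2 - 12*y + 36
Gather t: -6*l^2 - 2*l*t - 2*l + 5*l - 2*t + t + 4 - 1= -6*l^2 + 3*l + t*(-2*l - 1) + 3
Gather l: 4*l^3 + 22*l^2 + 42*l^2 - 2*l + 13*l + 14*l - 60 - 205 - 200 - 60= 4*l^3 + 64*l^2 + 25*l - 525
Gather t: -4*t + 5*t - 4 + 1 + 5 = t + 2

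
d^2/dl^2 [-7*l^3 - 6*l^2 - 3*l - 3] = -42*l - 12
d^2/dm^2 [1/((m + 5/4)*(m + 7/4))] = 512*(48*m^2 + 144*m + 109)/(4096*m^6 + 36864*m^5 + 137472*m^4 + 271872*m^3 + 300720*m^2 + 176400*m + 42875)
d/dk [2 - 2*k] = -2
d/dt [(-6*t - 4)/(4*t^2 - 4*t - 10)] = (6*t^2 + 8*t + 11)/(4*t^4 - 8*t^3 - 16*t^2 + 20*t + 25)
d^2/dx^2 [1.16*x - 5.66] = 0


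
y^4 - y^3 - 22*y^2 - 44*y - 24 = (y - 6)*(y + 1)*(y + 2)^2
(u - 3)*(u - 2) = u^2 - 5*u + 6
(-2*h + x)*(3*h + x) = -6*h^2 + h*x + x^2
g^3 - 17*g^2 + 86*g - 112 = (g - 8)*(g - 7)*(g - 2)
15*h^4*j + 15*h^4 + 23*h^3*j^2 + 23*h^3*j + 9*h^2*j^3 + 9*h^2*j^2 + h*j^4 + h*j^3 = (h + j)*(3*h + j)*(5*h + j)*(h*j + h)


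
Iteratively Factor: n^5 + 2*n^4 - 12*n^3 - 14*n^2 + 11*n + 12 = (n + 1)*(n^4 + n^3 - 13*n^2 - n + 12) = (n - 1)*(n + 1)*(n^3 + 2*n^2 - 11*n - 12) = (n - 1)*(n + 1)*(n + 4)*(n^2 - 2*n - 3) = (n - 3)*(n - 1)*(n + 1)*(n + 4)*(n + 1)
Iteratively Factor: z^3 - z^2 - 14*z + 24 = (z - 3)*(z^2 + 2*z - 8) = (z - 3)*(z + 4)*(z - 2)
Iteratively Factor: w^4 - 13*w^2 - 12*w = (w - 4)*(w^3 + 4*w^2 + 3*w) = (w - 4)*(w + 3)*(w^2 + w) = (w - 4)*(w + 1)*(w + 3)*(w)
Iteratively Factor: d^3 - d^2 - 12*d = (d + 3)*(d^2 - 4*d) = (d - 4)*(d + 3)*(d)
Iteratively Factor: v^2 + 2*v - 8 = (v - 2)*(v + 4)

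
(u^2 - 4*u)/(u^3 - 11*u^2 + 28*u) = 1/(u - 7)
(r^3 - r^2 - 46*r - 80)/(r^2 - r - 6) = (r^2 - 3*r - 40)/(r - 3)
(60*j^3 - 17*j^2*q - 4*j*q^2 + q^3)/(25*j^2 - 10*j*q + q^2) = (-12*j^2 + j*q + q^2)/(-5*j + q)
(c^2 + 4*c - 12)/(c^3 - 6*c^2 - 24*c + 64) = (c + 6)/(c^2 - 4*c - 32)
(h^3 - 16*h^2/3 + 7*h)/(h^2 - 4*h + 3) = h*(3*h - 7)/(3*(h - 1))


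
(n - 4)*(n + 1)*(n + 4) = n^3 + n^2 - 16*n - 16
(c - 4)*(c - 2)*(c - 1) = c^3 - 7*c^2 + 14*c - 8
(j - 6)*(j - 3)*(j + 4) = j^3 - 5*j^2 - 18*j + 72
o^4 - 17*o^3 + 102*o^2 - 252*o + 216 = (o - 6)^2*(o - 3)*(o - 2)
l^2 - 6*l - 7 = (l - 7)*(l + 1)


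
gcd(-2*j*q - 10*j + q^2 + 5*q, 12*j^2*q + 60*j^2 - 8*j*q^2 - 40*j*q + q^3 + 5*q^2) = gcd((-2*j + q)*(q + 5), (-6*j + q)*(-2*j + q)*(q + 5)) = -2*j*q - 10*j + q^2 + 5*q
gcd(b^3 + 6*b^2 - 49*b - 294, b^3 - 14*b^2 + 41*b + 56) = b - 7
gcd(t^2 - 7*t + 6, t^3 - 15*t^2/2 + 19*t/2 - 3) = t^2 - 7*t + 6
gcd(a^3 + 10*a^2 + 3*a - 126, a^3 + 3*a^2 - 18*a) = a^2 + 3*a - 18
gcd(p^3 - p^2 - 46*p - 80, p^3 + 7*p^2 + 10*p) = p^2 + 7*p + 10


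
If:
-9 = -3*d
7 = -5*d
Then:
No Solution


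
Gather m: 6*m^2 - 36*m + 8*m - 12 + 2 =6*m^2 - 28*m - 10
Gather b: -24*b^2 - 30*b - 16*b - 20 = -24*b^2 - 46*b - 20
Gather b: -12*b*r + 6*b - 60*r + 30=b*(6 - 12*r) - 60*r + 30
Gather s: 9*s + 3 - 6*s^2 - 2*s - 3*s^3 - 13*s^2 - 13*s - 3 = -3*s^3 - 19*s^2 - 6*s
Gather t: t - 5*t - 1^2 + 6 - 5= -4*t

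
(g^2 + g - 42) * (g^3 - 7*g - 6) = g^5 + g^4 - 49*g^3 - 13*g^2 + 288*g + 252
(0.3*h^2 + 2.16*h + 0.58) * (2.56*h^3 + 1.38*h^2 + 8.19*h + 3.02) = 0.768*h^5 + 5.9436*h^4 + 6.9226*h^3 + 19.3968*h^2 + 11.2734*h + 1.7516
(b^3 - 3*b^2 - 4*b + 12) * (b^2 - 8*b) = b^5 - 11*b^4 + 20*b^3 + 44*b^2 - 96*b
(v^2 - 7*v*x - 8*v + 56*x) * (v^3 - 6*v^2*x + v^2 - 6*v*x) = v^5 - 13*v^4*x - 7*v^4 + 42*v^3*x^2 + 91*v^3*x - 8*v^3 - 294*v^2*x^2 + 104*v^2*x - 336*v*x^2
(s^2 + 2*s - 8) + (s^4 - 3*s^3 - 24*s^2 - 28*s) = s^4 - 3*s^3 - 23*s^2 - 26*s - 8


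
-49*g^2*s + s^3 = s*(-7*g + s)*(7*g + s)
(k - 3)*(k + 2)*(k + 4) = k^3 + 3*k^2 - 10*k - 24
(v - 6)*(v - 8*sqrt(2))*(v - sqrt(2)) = v^3 - 9*sqrt(2)*v^2 - 6*v^2 + 16*v + 54*sqrt(2)*v - 96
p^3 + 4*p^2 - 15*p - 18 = (p - 3)*(p + 1)*(p + 6)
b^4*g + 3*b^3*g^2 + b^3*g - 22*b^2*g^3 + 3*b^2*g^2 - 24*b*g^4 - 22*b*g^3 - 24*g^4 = (b - 4*g)*(b + g)*(b + 6*g)*(b*g + g)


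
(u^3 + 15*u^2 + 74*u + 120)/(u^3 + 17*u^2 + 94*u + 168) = (u + 5)/(u + 7)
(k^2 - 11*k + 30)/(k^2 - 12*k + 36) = (k - 5)/(k - 6)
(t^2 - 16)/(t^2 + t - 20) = (t + 4)/(t + 5)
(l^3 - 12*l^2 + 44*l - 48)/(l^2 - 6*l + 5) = (l^3 - 12*l^2 + 44*l - 48)/(l^2 - 6*l + 5)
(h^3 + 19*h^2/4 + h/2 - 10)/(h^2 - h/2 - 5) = (4*h^2 + 11*h - 20)/(2*(2*h - 5))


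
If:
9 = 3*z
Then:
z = 3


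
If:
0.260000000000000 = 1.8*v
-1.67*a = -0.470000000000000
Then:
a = 0.28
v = 0.14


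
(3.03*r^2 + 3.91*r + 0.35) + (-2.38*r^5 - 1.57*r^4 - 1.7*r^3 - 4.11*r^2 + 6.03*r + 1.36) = -2.38*r^5 - 1.57*r^4 - 1.7*r^3 - 1.08*r^2 + 9.94*r + 1.71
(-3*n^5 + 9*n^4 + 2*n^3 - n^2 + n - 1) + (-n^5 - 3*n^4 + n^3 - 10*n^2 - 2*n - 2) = -4*n^5 + 6*n^4 + 3*n^3 - 11*n^2 - n - 3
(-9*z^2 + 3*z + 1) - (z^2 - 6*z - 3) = -10*z^2 + 9*z + 4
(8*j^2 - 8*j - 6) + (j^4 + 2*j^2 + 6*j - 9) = j^4 + 10*j^2 - 2*j - 15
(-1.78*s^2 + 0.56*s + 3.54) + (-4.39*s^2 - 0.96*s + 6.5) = -6.17*s^2 - 0.4*s + 10.04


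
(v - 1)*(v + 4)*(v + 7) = v^3 + 10*v^2 + 17*v - 28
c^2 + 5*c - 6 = (c - 1)*(c + 6)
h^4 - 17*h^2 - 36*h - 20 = (h - 5)*(h + 1)*(h + 2)^2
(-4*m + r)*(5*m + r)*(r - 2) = -20*m^2*r + 40*m^2 + m*r^2 - 2*m*r + r^3 - 2*r^2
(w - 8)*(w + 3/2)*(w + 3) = w^3 - 7*w^2/2 - 63*w/2 - 36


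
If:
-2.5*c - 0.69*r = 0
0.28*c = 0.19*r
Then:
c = 0.00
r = 0.00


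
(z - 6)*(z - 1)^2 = z^3 - 8*z^2 + 13*z - 6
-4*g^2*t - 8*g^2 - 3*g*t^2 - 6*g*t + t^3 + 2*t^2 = (-4*g + t)*(g + t)*(t + 2)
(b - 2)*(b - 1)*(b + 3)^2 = b^4 + 3*b^3 - 7*b^2 - 15*b + 18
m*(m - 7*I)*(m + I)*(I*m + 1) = I*m^4 + 7*m^3 + I*m^2 + 7*m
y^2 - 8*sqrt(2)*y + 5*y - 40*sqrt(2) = (y + 5)*(y - 8*sqrt(2))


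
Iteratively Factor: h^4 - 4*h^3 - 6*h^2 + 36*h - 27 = (h - 3)*(h^3 - h^2 - 9*h + 9) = (h - 3)^2*(h^2 + 2*h - 3) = (h - 3)^2*(h + 3)*(h - 1)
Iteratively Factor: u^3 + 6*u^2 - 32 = (u + 4)*(u^2 + 2*u - 8) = (u + 4)^2*(u - 2)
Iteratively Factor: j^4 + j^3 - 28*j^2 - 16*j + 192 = (j + 4)*(j^3 - 3*j^2 - 16*j + 48) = (j - 4)*(j + 4)*(j^2 + j - 12) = (j - 4)*(j - 3)*(j + 4)*(j + 4)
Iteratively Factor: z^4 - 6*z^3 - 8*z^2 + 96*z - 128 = (z - 2)*(z^3 - 4*z^2 - 16*z + 64) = (z - 2)*(z + 4)*(z^2 - 8*z + 16) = (z - 4)*(z - 2)*(z + 4)*(z - 4)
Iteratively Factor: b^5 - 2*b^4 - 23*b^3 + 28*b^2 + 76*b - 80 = (b + 4)*(b^4 - 6*b^3 + b^2 + 24*b - 20) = (b - 1)*(b + 4)*(b^3 - 5*b^2 - 4*b + 20) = (b - 5)*(b - 1)*(b + 4)*(b^2 - 4) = (b - 5)*(b - 1)*(b + 2)*(b + 4)*(b - 2)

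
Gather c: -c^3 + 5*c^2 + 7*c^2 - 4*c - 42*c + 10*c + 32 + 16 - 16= -c^3 + 12*c^2 - 36*c + 32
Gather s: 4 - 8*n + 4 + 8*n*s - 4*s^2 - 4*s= -8*n - 4*s^2 + s*(8*n - 4) + 8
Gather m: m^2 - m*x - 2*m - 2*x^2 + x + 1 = m^2 + m*(-x - 2) - 2*x^2 + x + 1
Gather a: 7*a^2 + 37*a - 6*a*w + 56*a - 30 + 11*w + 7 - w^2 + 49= 7*a^2 + a*(93 - 6*w) - w^2 + 11*w + 26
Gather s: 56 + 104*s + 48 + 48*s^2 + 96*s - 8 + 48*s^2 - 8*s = 96*s^2 + 192*s + 96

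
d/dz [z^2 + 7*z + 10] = 2*z + 7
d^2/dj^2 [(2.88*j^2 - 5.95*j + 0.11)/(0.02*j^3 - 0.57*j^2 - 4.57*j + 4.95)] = (0.002304*j^6 - 0.0142799999999998*j^5 + 1.9869*j^4 - 23.969938*j^3 + 55.97823*j^2 - 99.0736559999999*j - 122.846042)/(8.0e-6*j^9 - 0.000684*j^8 + 0.01401*j^7 + 0.133335*j^6 - 3.539865*j^5 - 33.602994*j^4 - 16.608313*j^3 + 268.24149*j^2 - 335.929275*j + 121.287375)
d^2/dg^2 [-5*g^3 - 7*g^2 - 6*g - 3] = -30*g - 14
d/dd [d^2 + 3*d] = 2*d + 3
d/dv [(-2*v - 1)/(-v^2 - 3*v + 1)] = (2*v^2 + 6*v - (2*v + 1)*(2*v + 3) - 2)/(v^2 + 3*v - 1)^2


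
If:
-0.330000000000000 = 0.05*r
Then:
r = -6.60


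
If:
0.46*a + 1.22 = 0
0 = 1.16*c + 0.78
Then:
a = -2.65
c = -0.67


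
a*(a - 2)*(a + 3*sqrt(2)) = a^3 - 2*a^2 + 3*sqrt(2)*a^2 - 6*sqrt(2)*a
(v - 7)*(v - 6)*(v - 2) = v^3 - 15*v^2 + 68*v - 84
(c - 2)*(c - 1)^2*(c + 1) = c^4 - 3*c^3 + c^2 + 3*c - 2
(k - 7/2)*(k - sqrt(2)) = k^2 - 7*k/2 - sqrt(2)*k + 7*sqrt(2)/2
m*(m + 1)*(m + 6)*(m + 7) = m^4 + 14*m^3 + 55*m^2 + 42*m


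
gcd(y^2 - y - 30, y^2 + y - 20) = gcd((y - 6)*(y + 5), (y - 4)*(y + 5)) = y + 5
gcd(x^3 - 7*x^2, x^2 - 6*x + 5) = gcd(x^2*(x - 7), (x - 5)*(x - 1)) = 1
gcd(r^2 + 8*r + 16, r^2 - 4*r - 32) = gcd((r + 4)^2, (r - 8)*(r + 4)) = r + 4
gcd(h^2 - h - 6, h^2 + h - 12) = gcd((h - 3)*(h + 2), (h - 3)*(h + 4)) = h - 3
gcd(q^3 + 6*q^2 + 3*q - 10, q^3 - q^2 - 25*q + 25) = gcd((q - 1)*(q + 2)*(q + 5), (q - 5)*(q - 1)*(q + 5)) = q^2 + 4*q - 5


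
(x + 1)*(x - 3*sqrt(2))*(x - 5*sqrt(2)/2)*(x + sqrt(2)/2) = x^4 - 5*sqrt(2)*x^3 + x^3 - 5*sqrt(2)*x^2 + 19*x^2/2 + 19*x/2 + 15*sqrt(2)*x/2 + 15*sqrt(2)/2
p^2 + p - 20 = (p - 4)*(p + 5)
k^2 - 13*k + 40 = (k - 8)*(k - 5)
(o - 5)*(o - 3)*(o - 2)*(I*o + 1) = I*o^4 + o^3 - 10*I*o^3 - 10*o^2 + 31*I*o^2 + 31*o - 30*I*o - 30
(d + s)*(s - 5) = d*s - 5*d + s^2 - 5*s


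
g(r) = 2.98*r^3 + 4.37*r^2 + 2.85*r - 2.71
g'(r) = 8.94*r^2 + 8.74*r + 2.85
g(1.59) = 24.85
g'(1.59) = 39.35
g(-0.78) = -3.69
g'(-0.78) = 1.47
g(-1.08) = -4.44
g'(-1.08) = 3.84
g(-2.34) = -23.63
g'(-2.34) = 31.35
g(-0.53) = -3.44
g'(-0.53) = 0.73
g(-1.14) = -4.69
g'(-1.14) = 4.50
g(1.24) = 13.23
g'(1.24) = 27.43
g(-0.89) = -3.89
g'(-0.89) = 2.15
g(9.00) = 2549.33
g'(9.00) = 805.65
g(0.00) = -2.71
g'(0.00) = 2.85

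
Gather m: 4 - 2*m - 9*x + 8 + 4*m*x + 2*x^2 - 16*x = m*(4*x - 2) + 2*x^2 - 25*x + 12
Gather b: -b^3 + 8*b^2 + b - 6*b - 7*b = -b^3 + 8*b^2 - 12*b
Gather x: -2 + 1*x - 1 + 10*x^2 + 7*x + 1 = 10*x^2 + 8*x - 2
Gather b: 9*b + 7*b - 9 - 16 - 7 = 16*b - 32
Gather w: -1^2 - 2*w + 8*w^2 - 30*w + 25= 8*w^2 - 32*w + 24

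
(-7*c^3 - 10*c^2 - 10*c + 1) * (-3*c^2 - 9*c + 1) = 21*c^5 + 93*c^4 + 113*c^3 + 77*c^2 - 19*c + 1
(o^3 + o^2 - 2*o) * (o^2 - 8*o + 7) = o^5 - 7*o^4 - 3*o^3 + 23*o^2 - 14*o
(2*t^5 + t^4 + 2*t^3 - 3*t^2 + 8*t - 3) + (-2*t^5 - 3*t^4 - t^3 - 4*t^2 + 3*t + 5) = -2*t^4 + t^3 - 7*t^2 + 11*t + 2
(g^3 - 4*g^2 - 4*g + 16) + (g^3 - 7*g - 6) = 2*g^3 - 4*g^2 - 11*g + 10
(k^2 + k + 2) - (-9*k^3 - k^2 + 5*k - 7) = 9*k^3 + 2*k^2 - 4*k + 9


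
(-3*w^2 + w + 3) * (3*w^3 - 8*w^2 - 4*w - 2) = -9*w^5 + 27*w^4 + 13*w^3 - 22*w^2 - 14*w - 6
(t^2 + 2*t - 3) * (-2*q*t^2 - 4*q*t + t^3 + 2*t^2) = -2*q*t^4 - 8*q*t^3 - 2*q*t^2 + 12*q*t + t^5 + 4*t^4 + t^3 - 6*t^2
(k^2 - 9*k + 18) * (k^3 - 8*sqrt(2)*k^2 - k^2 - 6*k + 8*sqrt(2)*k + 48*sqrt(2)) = k^5 - 8*sqrt(2)*k^4 - 10*k^4 + 21*k^3 + 80*sqrt(2)*k^3 - 168*sqrt(2)*k^2 + 36*k^2 - 288*sqrt(2)*k - 108*k + 864*sqrt(2)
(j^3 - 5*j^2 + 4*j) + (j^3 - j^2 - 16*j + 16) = 2*j^3 - 6*j^2 - 12*j + 16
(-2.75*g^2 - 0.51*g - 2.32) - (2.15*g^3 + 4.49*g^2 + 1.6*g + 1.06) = -2.15*g^3 - 7.24*g^2 - 2.11*g - 3.38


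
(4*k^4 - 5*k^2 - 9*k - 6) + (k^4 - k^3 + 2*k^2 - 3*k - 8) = 5*k^4 - k^3 - 3*k^2 - 12*k - 14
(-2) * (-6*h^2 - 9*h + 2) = 12*h^2 + 18*h - 4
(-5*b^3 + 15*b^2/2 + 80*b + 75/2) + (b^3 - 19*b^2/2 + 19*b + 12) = -4*b^3 - 2*b^2 + 99*b + 99/2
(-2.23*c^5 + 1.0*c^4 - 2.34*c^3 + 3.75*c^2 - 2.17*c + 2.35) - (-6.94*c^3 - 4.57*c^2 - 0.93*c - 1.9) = -2.23*c^5 + 1.0*c^4 + 4.6*c^3 + 8.32*c^2 - 1.24*c + 4.25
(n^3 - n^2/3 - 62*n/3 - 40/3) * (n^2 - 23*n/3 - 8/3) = n^5 - 8*n^4 - 187*n^3/9 + 146*n^2 + 472*n/3 + 320/9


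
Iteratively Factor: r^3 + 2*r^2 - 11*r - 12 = (r - 3)*(r^2 + 5*r + 4) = (r - 3)*(r + 4)*(r + 1)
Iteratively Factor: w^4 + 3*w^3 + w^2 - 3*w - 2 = (w + 1)*(w^3 + 2*w^2 - w - 2) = (w + 1)^2*(w^2 + w - 2) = (w + 1)^2*(w + 2)*(w - 1)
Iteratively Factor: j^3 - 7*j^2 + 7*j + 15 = (j + 1)*(j^2 - 8*j + 15) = (j - 5)*(j + 1)*(j - 3)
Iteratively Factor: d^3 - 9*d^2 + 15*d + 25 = (d + 1)*(d^2 - 10*d + 25) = (d - 5)*(d + 1)*(d - 5)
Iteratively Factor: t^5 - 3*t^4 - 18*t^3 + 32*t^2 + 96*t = (t + 3)*(t^4 - 6*t^3 + 32*t) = (t - 4)*(t + 3)*(t^3 - 2*t^2 - 8*t) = t*(t - 4)*(t + 3)*(t^2 - 2*t - 8) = t*(t - 4)*(t + 2)*(t + 3)*(t - 4)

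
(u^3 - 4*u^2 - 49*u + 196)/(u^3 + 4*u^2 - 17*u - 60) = (u^2 - 49)/(u^2 + 8*u + 15)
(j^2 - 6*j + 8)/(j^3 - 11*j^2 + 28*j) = (j - 2)/(j*(j - 7))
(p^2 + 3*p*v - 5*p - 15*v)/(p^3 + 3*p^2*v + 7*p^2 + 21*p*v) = (p - 5)/(p*(p + 7))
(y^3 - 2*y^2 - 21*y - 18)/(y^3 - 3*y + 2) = (y^3 - 2*y^2 - 21*y - 18)/(y^3 - 3*y + 2)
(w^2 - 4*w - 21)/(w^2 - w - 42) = (w + 3)/(w + 6)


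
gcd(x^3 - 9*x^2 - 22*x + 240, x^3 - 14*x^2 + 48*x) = x^2 - 14*x + 48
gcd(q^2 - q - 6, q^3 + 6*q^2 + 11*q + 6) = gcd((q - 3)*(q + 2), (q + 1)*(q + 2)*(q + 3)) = q + 2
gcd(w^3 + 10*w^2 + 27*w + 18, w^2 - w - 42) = w + 6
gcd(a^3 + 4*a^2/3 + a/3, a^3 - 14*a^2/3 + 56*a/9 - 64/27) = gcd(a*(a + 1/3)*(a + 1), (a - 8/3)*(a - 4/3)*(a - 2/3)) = 1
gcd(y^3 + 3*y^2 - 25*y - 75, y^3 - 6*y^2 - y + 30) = y - 5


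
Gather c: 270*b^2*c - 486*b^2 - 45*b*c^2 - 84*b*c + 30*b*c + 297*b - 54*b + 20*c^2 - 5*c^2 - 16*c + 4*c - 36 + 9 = -486*b^2 + 243*b + c^2*(15 - 45*b) + c*(270*b^2 - 54*b - 12) - 27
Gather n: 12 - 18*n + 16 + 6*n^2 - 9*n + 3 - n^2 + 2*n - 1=5*n^2 - 25*n + 30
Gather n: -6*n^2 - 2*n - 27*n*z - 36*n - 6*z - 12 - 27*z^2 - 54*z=-6*n^2 + n*(-27*z - 38) - 27*z^2 - 60*z - 12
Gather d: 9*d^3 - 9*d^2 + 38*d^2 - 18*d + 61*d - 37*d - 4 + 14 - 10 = 9*d^3 + 29*d^2 + 6*d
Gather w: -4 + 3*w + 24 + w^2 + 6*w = w^2 + 9*w + 20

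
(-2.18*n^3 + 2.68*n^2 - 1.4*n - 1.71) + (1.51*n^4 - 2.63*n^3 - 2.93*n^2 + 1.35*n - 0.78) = 1.51*n^4 - 4.81*n^3 - 0.25*n^2 - 0.0499999999999998*n - 2.49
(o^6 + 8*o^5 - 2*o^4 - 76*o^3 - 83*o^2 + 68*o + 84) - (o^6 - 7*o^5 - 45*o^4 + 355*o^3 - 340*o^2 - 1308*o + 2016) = 15*o^5 + 43*o^4 - 431*o^3 + 257*o^2 + 1376*o - 1932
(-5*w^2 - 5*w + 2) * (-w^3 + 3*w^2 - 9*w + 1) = 5*w^5 - 10*w^4 + 28*w^3 + 46*w^2 - 23*w + 2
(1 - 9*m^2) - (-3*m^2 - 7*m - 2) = -6*m^2 + 7*m + 3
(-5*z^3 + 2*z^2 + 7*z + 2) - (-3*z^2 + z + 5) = -5*z^3 + 5*z^2 + 6*z - 3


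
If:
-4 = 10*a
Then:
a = -2/5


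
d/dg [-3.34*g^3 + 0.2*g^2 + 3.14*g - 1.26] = -10.02*g^2 + 0.4*g + 3.14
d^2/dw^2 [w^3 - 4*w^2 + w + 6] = 6*w - 8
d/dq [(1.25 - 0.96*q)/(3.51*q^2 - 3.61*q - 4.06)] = (3.3696*q^2 - 8.775*q + 8.4101)/(12.3201*q^4 - 25.3422*q^3 - 15.4691*q^2 + 29.3132*q + 16.4836)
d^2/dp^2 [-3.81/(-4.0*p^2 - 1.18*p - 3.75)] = (-121.92*p^2 - 35.9664*p + 3.81*(8.0*p + 1.18)*(16.0*p + 2.36) - 114.3)/(4.0*p^2 + 1.18*p + 3.75)^3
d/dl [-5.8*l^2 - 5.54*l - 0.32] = -11.6*l - 5.54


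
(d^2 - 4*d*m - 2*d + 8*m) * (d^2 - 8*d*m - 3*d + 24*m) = d^4 - 12*d^3*m - 5*d^3 + 32*d^2*m^2 + 60*d^2*m + 6*d^2 - 160*d*m^2 - 72*d*m + 192*m^2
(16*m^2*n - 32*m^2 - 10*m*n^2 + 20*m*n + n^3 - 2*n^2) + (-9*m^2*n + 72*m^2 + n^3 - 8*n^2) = 7*m^2*n + 40*m^2 - 10*m*n^2 + 20*m*n + 2*n^3 - 10*n^2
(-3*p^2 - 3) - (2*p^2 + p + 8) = -5*p^2 - p - 11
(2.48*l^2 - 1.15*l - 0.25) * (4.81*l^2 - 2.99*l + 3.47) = 11.9288*l^4 - 12.9467*l^3 + 10.8416*l^2 - 3.243*l - 0.8675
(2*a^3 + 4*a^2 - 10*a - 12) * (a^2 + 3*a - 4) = 2*a^5 + 10*a^4 - 6*a^3 - 58*a^2 + 4*a + 48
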